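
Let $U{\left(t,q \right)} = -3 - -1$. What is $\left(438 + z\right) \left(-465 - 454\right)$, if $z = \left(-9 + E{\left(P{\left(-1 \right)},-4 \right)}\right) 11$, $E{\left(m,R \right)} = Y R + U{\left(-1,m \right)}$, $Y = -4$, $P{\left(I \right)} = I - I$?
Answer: $-453067$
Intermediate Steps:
$U{\left(t,q \right)} = -2$ ($U{\left(t,q \right)} = -3 + 1 = -2$)
$P{\left(I \right)} = 0$
$E{\left(m,R \right)} = -2 - 4 R$ ($E{\left(m,R \right)} = - 4 R - 2 = -2 - 4 R$)
$z = 55$ ($z = \left(-9 - -14\right) 11 = \left(-9 + \left(-2 + 16\right)\right) 11 = \left(-9 + 14\right) 11 = 5 \cdot 11 = 55$)
$\left(438 + z\right) \left(-465 - 454\right) = \left(438 + 55\right) \left(-465 - 454\right) = 493 \left(-919\right) = -453067$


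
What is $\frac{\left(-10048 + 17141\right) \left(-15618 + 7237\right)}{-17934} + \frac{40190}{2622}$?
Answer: $\frac{8699406377}{2612386} \approx 3330.1$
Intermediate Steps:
$\frac{\left(-10048 + 17141\right) \left(-15618 + 7237\right)}{-17934} + \frac{40190}{2622} = 7093 \left(-8381\right) \left(- \frac{1}{17934}\right) + 40190 \cdot \frac{1}{2622} = \left(-59446433\right) \left(- \frac{1}{17934}\right) + \frac{20095}{1311} = \frac{59446433}{17934} + \frac{20095}{1311} = \frac{8699406377}{2612386}$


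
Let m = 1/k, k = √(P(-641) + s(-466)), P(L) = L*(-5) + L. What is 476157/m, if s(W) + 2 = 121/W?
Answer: 476157*√556297286/466 ≈ 2.4100e+7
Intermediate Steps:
s(W) = -2 + 121/W
P(L) = -4*L (P(L) = -5*L + L = -4*L)
k = √556297286/466 (k = √(-4*(-641) + (-2 + 121/(-466))) = √(2564 + (-2 + 121*(-1/466))) = √(2564 + (-2 - 121/466)) = √(2564 - 1053/466) = √(1193771/466) = √556297286/466 ≈ 50.614)
m = √556297286/1193771 (m = 1/(√556297286/466) = √556297286/1193771 ≈ 0.019758)
476157/m = 476157/((√556297286/1193771)) = 476157*(√556297286/466) = 476157*√556297286/466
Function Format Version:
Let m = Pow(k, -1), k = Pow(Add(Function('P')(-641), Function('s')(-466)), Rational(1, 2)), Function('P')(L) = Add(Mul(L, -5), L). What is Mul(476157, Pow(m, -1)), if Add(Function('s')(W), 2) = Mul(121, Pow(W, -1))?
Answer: Mul(Rational(476157, 466), Pow(556297286, Rational(1, 2))) ≈ 2.4100e+7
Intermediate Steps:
Function('s')(W) = Add(-2, Mul(121, Pow(W, -1)))
Function('P')(L) = Mul(-4, L) (Function('P')(L) = Add(Mul(-5, L), L) = Mul(-4, L))
k = Mul(Rational(1, 466), Pow(556297286, Rational(1, 2))) (k = Pow(Add(Mul(-4, -641), Add(-2, Mul(121, Pow(-466, -1)))), Rational(1, 2)) = Pow(Add(2564, Add(-2, Mul(121, Rational(-1, 466)))), Rational(1, 2)) = Pow(Add(2564, Add(-2, Rational(-121, 466))), Rational(1, 2)) = Pow(Add(2564, Rational(-1053, 466)), Rational(1, 2)) = Pow(Rational(1193771, 466), Rational(1, 2)) = Mul(Rational(1, 466), Pow(556297286, Rational(1, 2))) ≈ 50.614)
m = Mul(Rational(1, 1193771), Pow(556297286, Rational(1, 2))) (m = Pow(Mul(Rational(1, 466), Pow(556297286, Rational(1, 2))), -1) = Mul(Rational(1, 1193771), Pow(556297286, Rational(1, 2))) ≈ 0.019758)
Mul(476157, Pow(m, -1)) = Mul(476157, Pow(Mul(Rational(1, 1193771), Pow(556297286, Rational(1, 2))), -1)) = Mul(476157, Mul(Rational(1, 466), Pow(556297286, Rational(1, 2)))) = Mul(Rational(476157, 466), Pow(556297286, Rational(1, 2)))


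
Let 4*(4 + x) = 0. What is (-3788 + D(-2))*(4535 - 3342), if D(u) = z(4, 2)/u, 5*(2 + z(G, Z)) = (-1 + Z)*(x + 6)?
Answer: -22590648/5 ≈ -4.5181e+6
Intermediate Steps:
x = -4 (x = -4 + (¼)*0 = -4 + 0 = -4)
z(G, Z) = -12/5 + 2*Z/5 (z(G, Z) = -2 + ((-1 + Z)*(-4 + 6))/5 = -2 + ((-1 + Z)*2)/5 = -2 + (-2 + 2*Z)/5 = -2 + (-⅖ + 2*Z/5) = -12/5 + 2*Z/5)
D(u) = -8/(5*u) (D(u) = (-12/5 + (⅖)*2)/u = (-12/5 + ⅘)/u = -8/(5*u))
(-3788 + D(-2))*(4535 - 3342) = (-3788 - 8/5/(-2))*(4535 - 3342) = (-3788 - 8/5*(-½))*1193 = (-3788 + ⅘)*1193 = -18936/5*1193 = -22590648/5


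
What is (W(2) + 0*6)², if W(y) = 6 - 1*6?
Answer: 0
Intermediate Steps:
W(y) = 0 (W(y) = 6 - 6 = 0)
(W(2) + 0*6)² = (0 + 0*6)² = (0 + 0)² = 0² = 0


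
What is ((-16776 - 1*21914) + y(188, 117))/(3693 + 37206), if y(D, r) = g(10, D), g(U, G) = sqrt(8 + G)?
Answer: -12892/13633 ≈ -0.94565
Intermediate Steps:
y(D, r) = sqrt(8 + D)
((-16776 - 1*21914) + y(188, 117))/(3693 + 37206) = ((-16776 - 1*21914) + sqrt(8 + 188))/(3693 + 37206) = ((-16776 - 21914) + sqrt(196))/40899 = (-38690 + 14)*(1/40899) = -38676*1/40899 = -12892/13633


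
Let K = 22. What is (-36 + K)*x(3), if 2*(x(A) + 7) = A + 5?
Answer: 42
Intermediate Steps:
x(A) = -9/2 + A/2 (x(A) = -7 + (A + 5)/2 = -7 + (5 + A)/2 = -7 + (5/2 + A/2) = -9/2 + A/2)
(-36 + K)*x(3) = (-36 + 22)*(-9/2 + (½)*3) = -14*(-9/2 + 3/2) = -14*(-3) = 42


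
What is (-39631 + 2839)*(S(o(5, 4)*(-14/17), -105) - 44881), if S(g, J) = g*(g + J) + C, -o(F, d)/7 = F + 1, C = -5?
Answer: 503163344880/289 ≈ 1.7410e+9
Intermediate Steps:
o(F, d) = -7 - 7*F (o(F, d) = -7*(F + 1) = -7*(1 + F) = -7 - 7*F)
S(g, J) = -5 + g*(J + g) (S(g, J) = g*(g + J) - 5 = g*(J + g) - 5 = -5 + g*(J + g))
(-39631 + 2839)*(S(o(5, 4)*(-14/17), -105) - 44881) = (-39631 + 2839)*((-5 + ((-7 - 7*5)*(-14/17))**2 - 105*(-7 - 7*5)*(-14/17)) - 44881) = -36792*((-5 + ((-7 - 35)*(-14*1/17))**2 - 105*(-7 - 35)*(-14*1/17)) - 44881) = -36792*((-5 + (-42*(-14/17))**2 - (-4410)*(-14)/17) - 44881) = -36792*((-5 + (588/17)**2 - 105*588/17) - 44881) = -36792*((-5 + 345744/289 - 61740/17) - 44881) = -36792*(-705281/289 - 44881) = -36792*(-13675890/289) = 503163344880/289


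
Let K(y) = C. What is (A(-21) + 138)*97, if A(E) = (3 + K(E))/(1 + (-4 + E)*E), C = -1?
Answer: 3520615/263 ≈ 13386.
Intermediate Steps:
K(y) = -1
A(E) = 2/(1 + E*(-4 + E)) (A(E) = (3 - 1)/(1 + (-4 + E)*E) = 2/(1 + E*(-4 + E)))
(A(-21) + 138)*97 = (2/(1 + (-21)² - 4*(-21)) + 138)*97 = (2/(1 + 441 + 84) + 138)*97 = (2/526 + 138)*97 = (2*(1/526) + 138)*97 = (1/263 + 138)*97 = (36295/263)*97 = 3520615/263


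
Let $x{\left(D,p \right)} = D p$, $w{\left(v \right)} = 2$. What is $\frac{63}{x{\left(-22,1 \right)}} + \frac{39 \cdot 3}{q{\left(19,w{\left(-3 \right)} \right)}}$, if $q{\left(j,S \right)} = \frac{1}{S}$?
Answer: $\frac{5085}{22} \approx 231.14$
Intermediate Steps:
$\frac{63}{x{\left(-22,1 \right)}} + \frac{39 \cdot 3}{q{\left(19,w{\left(-3 \right)} \right)}} = \frac{63}{\left(-22\right) 1} + \frac{39 \cdot 3}{\frac{1}{2}} = \frac{63}{-22} + 117 \frac{1}{\frac{1}{2}} = 63 \left(- \frac{1}{22}\right) + 117 \cdot 2 = - \frac{63}{22} + 234 = \frac{5085}{22}$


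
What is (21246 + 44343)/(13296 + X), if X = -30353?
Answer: -65589/17057 ≈ -3.8453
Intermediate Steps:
(21246 + 44343)/(13296 + X) = (21246 + 44343)/(13296 - 30353) = 65589/(-17057) = 65589*(-1/17057) = -65589/17057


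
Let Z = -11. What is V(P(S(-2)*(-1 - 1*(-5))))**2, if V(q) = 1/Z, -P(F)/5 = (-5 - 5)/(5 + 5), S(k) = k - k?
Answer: 1/121 ≈ 0.0082645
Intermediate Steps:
S(k) = 0
P(F) = 5 (P(F) = -5*(-5 - 5)/(5 + 5) = -(-50)/10 = -5*(-1) = 5)
V(q) = -1/11 (V(q) = 1/(-11) = -1/11)
V(P(S(-2)*(-1 - 1*(-5))))**2 = (-1/11)**2 = 1/121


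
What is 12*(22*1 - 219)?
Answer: -2364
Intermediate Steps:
12*(22*1 - 219) = 12*(22 - 219) = 12*(-197) = -2364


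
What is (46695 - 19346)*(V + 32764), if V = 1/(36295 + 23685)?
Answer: 53745836934629/59980 ≈ 8.9606e+8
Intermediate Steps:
V = 1/59980 ≈ 1.6672e-5
(46695 - 19346)*(V + 32764) = (46695 - 19346)*(1/59980 + 32764) = 27349*(1965184721/59980) = 53745836934629/59980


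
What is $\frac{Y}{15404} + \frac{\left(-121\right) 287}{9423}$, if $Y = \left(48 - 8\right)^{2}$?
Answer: $- \frac{129964477}{36287973} \approx -3.5815$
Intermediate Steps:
$Y = 1600$ ($Y = 40^{2} = 1600$)
$\frac{Y}{15404} + \frac{\left(-121\right) 287}{9423} = \frac{1600}{15404} + \frac{\left(-121\right) 287}{9423} = 1600 \cdot \frac{1}{15404} - \frac{34727}{9423} = \frac{400}{3851} - \frac{34727}{9423} = - \frac{129964477}{36287973}$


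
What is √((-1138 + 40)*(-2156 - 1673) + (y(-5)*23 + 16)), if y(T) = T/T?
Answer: √4204281 ≈ 2050.4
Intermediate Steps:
y(T) = 1
√((-1138 + 40)*(-2156 - 1673) + (y(-5)*23 + 16)) = √((-1138 + 40)*(-2156 - 1673) + (1*23 + 16)) = √(-1098*(-3829) + (23 + 16)) = √(4204242 + 39) = √4204281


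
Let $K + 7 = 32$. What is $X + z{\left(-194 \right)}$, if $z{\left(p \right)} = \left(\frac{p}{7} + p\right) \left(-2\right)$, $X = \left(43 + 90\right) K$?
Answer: $\frac{26379}{7} \approx 3768.4$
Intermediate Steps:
$K = 25$ ($K = -7 + 32 = 25$)
$X = 3325$ ($X = \left(43 + 90\right) 25 = 133 \cdot 25 = 3325$)
$z{\left(p \right)} = - \frac{16 p}{7}$ ($z{\left(p \right)} = \left(p \frac{1}{7} + p\right) \left(-2\right) = \left(\frac{p}{7} + p\right) \left(-2\right) = \frac{8 p}{7} \left(-2\right) = - \frac{16 p}{7}$)
$X + z{\left(-194 \right)} = 3325 - - \frac{3104}{7} = 3325 + \frac{3104}{7} = \frac{26379}{7}$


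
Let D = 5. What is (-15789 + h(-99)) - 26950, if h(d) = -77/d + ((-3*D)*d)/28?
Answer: -10756667/252 ≈ -42685.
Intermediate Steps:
h(d) = -77/d - 15*d/28 (h(d) = -77/d + ((-3*5)*d)/28 = -77/d - 15*d*(1/28) = -77/d - 15*d/28)
(-15789 + h(-99)) - 26950 = (-15789 + (-77/(-99) - 15/28*(-99))) - 26950 = (-15789 + (-77*(-1/99) + 1485/28)) - 26950 = (-15789 + (7/9 + 1485/28)) - 26950 = (-15789 + 13561/252) - 26950 = -3965267/252 - 26950 = -10756667/252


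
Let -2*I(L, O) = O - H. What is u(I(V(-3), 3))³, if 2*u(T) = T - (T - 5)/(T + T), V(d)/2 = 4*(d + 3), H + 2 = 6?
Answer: 125/8 ≈ 15.625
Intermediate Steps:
H = 4 (H = -2 + 6 = 4)
V(d) = 24 + 8*d (V(d) = 2*(4*(d + 3)) = 2*(4*(3 + d)) = 2*(12 + 4*d) = 24 + 8*d)
I(L, O) = 2 - O/2 (I(L, O) = -(O - 1*4)/2 = -(O - 4)/2 = -(-4 + O)/2 = 2 - O/2)
u(T) = T/2 - (-5 + T)/(4*T) (u(T) = (T - (T - 5)/(T + T))/2 = (T - (-5 + T)/(2*T))/2 = T/2 - (-5 + T)/(4*T))
u(I(V(-3), 3))³ = ((5 + (2 - ½*3)*(-1 + 2*(2 - ½*3)))/(4*(2 - ½*3)))³ = ((5 + (2 - 3/2)*(-1 + 2*(2 - 3/2)))/(4*(2 - 3/2)))³ = ((5 + (-1 + 2*(½))/2)/(4*(½)))³ = ((¼)*2*(5 + (-1 + 1)/2))³ = ((¼)*2*(5 + (½)*0))³ = ((¼)*2*(5 + 0))³ = ((¼)*2*5)³ = (5/2)³ = 125/8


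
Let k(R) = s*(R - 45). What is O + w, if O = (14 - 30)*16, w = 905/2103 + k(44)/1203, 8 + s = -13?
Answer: -215507942/843303 ≈ -255.55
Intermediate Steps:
s = -21 (s = -8 - 13 = -21)
k(R) = 945 - 21*R (k(R) = -21*(R - 45) = -21*(-45 + R) = 945 - 21*R)
w = 377626/843303 (w = 905/2103 + (945 - 21*44)/1203 = 905*(1/2103) + (945 - 924)*(1/1203) = 905/2103 + 21*(1/1203) = 905/2103 + 7/401 = 377626/843303 ≈ 0.44779)
O = -256 (O = -16*16 = -256)
O + w = -256 + 377626/843303 = -215507942/843303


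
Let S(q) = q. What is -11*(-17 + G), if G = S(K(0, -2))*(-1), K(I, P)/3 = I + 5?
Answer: 352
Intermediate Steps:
K(I, P) = 15 + 3*I (K(I, P) = 3*(I + 5) = 3*(5 + I) = 15 + 3*I)
G = -15 (G = (15 + 3*0)*(-1) = (15 + 0)*(-1) = 15*(-1) = -15)
-11*(-17 + G) = -11*(-17 - 15) = -11*(-32) = 352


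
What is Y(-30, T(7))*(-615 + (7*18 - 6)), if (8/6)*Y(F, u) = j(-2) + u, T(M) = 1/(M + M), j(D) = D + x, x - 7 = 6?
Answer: -230175/56 ≈ -4110.3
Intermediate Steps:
x = 13 (x = 7 + 6 = 13)
j(D) = 13 + D (j(D) = D + 13 = 13 + D)
T(M) = 1/(2*M)
Y(F, u) = 33/4 + 3*u/4 (Y(F, u) = 3*((13 - 2) + u)/4 = 3*(11 + u)/4 = 33/4 + 3*u/4)
Y(-30, T(7))*(-615 + (7*18 - 6)) = (33/4 + 3*((½)/7)/4)*(-615 + (7*18 - 6)) = (33/4 + 3*((½)*(⅐))/4)*(-615 + (126 - 6)) = (33/4 + (¾)*(1/14))*(-615 + 120) = (33/4 + 3/56)*(-495) = (465/56)*(-495) = -230175/56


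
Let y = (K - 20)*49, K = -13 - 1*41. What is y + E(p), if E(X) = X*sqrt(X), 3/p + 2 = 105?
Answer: -3626 + 3*sqrt(309)/10609 ≈ -3626.0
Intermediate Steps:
K = -54 (K = -13 - 41 = -54)
p = 3/103 (p = 3/(-2 + 105) = 3/103 ≈ 0.029126)
E(X) = X**(3/2)
y = -3626 (y = (-54 - 20)*49 = -74*49 = -3626)
y + E(p) = -3626 + (3/103)**(3/2) = -3626 + 3*sqrt(309)/10609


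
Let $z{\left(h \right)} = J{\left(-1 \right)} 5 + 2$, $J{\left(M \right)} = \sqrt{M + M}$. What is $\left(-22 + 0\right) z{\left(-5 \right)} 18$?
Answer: $-792 - 1980 i \sqrt{2} \approx -792.0 - 2800.1 i$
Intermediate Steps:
$J{\left(M \right)} = \sqrt{2} \sqrt{M}$ ($J{\left(M \right)} = \sqrt{2 M} = \sqrt{2} \sqrt{M}$)
$z{\left(h \right)} = 2 + 5 i \sqrt{2}$ ($z{\left(h \right)} = \sqrt{2} \sqrt{-1} \cdot 5 + 2 = \sqrt{2} i 5 + 2 = i \sqrt{2} \cdot 5 + 2 = 5 i \sqrt{2} + 2 = 2 + 5 i \sqrt{2}$)
$\left(-22 + 0\right) z{\left(-5 \right)} 18 = \left(-22 + 0\right) \left(2 + 5 i \sqrt{2}\right) 18 = - 22 \left(2 + 5 i \sqrt{2}\right) 18 = \left(-44 - 110 i \sqrt{2}\right) 18 = -792 - 1980 i \sqrt{2}$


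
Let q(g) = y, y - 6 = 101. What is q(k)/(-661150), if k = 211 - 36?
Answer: -107/661150 ≈ -0.00016184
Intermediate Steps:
y = 107 (y = 6 + 101 = 107)
k = 175
q(g) = 107
q(k)/(-661150) = 107/(-661150) = 107*(-1/661150) = -107/661150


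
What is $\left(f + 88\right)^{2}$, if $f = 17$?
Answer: $11025$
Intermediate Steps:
$\left(f + 88\right)^{2} = \left(17 + 88\right)^{2} = 105^{2} = 11025$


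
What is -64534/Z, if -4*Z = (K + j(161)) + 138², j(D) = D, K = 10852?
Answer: 258136/30057 ≈ 8.5882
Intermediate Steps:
Z = -30057/4 (Z = -((10852 + 161) + 138²)/4 = -(11013 + 19044)/4 = -¼*30057 = -30057/4 ≈ -7514.3)
-64534/Z = -64534/(-30057/4) = -64534*(-4/30057) = 258136/30057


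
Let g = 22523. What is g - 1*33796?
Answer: -11273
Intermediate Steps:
g - 1*33796 = 22523 - 1*33796 = 22523 - 33796 = -11273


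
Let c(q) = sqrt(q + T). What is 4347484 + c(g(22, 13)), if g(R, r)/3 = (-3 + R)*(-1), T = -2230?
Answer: 4347484 + I*sqrt(2287) ≈ 4.3475e+6 + 47.823*I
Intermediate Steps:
g(R, r) = 9 - 3*R (g(R, r) = 3*((-3 + R)*(-1)) = 3*(3 - R) = 9 - 3*R)
c(q) = sqrt(-2230 + q) (c(q) = sqrt(q - 2230) = sqrt(-2230 + q))
4347484 + c(g(22, 13)) = 4347484 + sqrt(-2230 + (9 - 3*22)) = 4347484 + sqrt(-2230 + (9 - 66)) = 4347484 + sqrt(-2230 - 57) = 4347484 + sqrt(-2287) = 4347484 + I*sqrt(2287)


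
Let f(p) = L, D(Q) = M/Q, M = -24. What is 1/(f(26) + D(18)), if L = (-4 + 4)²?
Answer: -¾ ≈ -0.75000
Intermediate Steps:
D(Q) = -24/Q
L = 0 (L = 0² = 0)
f(p) = 0
1/(f(26) + D(18)) = 1/(0 - 24/18) = 1/(0 - 24*1/18) = 1/(0 - 4/3) = 1/(-4/3) = -¾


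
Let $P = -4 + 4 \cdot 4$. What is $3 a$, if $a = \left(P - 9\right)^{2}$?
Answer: $27$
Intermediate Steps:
$P = 12$ ($P = -4 + 16 = 12$)
$a = 9$ ($a = \left(12 - 9\right)^{2} = 3^{2} = 9$)
$3 a = 3 \cdot 9 = 27$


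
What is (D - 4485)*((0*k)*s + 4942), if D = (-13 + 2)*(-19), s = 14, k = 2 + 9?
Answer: -21131992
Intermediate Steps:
k = 11
D = 209 (D = -11*(-19) = 209)
(D - 4485)*((0*k)*s + 4942) = (209 - 4485)*((0*11)*14 + 4942) = -4276*(0*14 + 4942) = -4276*(0 + 4942) = -4276*4942 = -21131992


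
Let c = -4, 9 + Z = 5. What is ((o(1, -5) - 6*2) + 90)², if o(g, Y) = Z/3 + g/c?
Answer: 840889/144 ≈ 5839.5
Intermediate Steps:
Z = -4 (Z = -9 + 5 = -4)
o(g, Y) = -4/3 - g/4 (o(g, Y) = -4/3 + g/(-4) = -4*⅓ + g*(-¼) = -4/3 - g/4)
((o(1, -5) - 6*2) + 90)² = (((-4/3 - ¼*1) - 6*2) + 90)² = (((-4/3 - ¼) - 12) + 90)² = ((-19/12 - 12) + 90)² = (-163/12 + 90)² = (917/12)² = 840889/144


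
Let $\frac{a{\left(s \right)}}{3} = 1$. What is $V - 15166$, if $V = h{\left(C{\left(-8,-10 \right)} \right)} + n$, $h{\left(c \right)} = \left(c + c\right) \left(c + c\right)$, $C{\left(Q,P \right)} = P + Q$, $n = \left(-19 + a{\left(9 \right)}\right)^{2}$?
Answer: $-13614$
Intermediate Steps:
$a{\left(s \right)} = 3$ ($a{\left(s \right)} = 3 \cdot 1 = 3$)
$n = 256$ ($n = \left(-19 + 3\right)^{2} = \left(-16\right)^{2} = 256$)
$h{\left(c \right)} = 4 c^{2}$ ($h{\left(c \right)} = 2 c 2 c = 4 c^{2}$)
$V = 1552$ ($V = 4 \left(-10 - 8\right)^{2} + 256 = 4 \left(-18\right)^{2} + 256 = 4 \cdot 324 + 256 = 1296 + 256 = 1552$)
$V - 15166 = 1552 - 15166 = -13614$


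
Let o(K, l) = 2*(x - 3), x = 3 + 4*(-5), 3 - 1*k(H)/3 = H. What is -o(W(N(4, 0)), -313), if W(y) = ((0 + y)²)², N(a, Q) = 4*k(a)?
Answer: 40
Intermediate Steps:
k(H) = 9 - 3*H
N(a, Q) = 36 - 12*a (N(a, Q) = 4*(9 - 3*a) = 36 - 12*a)
W(y) = y⁴ (W(y) = (y²)² = y⁴)
x = -17 (x = 3 - 20 = -17)
o(K, l) = -40 (o(K, l) = 2*(-17 - 3) = 2*(-20) = -40)
-o(W(N(4, 0)), -313) = -1*(-40) = 40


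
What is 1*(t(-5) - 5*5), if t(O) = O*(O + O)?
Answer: 25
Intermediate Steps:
t(O) = 2*O² (t(O) = O*(2*O) = 2*O²)
1*(t(-5) - 5*5) = 1*(2*(-5)² - 5*5) = 1*(2*25 - 25) = 1*(50 - 25) = 1*25 = 25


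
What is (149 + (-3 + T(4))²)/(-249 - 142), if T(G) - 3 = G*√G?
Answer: -213/391 ≈ -0.54476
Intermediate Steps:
T(G) = 3 + G^(3/2) (T(G) = 3 + G*√G = 3 + G^(3/2))
(149 + (-3 + T(4))²)/(-249 - 142) = (149 + (-3 + (3 + 4^(3/2)))²)/(-249 - 142) = (149 + (-3 + (3 + 8))²)/(-391) = (149 + (-3 + 11)²)*(-1/391) = (149 + 8²)*(-1/391) = (149 + 64)*(-1/391) = 213*(-1/391) = -213/391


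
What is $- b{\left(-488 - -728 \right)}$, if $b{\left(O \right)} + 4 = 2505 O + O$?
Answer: $-601436$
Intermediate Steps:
$b{\left(O \right)} = -4 + 2506 O$ ($b{\left(O \right)} = -4 + \left(2505 O + O\right) = -4 + 2506 O$)
$- b{\left(-488 - -728 \right)} = - (-4 + 2506 \left(-488 - -728\right)) = - (-4 + 2506 \left(-488 + 728\right)) = - (-4 + 2506 \cdot 240) = - (-4 + 601440) = \left(-1\right) 601436 = -601436$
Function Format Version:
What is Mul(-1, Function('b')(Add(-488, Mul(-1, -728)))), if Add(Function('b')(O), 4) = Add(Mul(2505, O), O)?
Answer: -601436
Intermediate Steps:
Function('b')(O) = Add(-4, Mul(2506, O)) (Function('b')(O) = Add(-4, Add(Mul(2505, O), O)) = Add(-4, Mul(2506, O)))
Mul(-1, Function('b')(Add(-488, Mul(-1, -728)))) = Mul(-1, Add(-4, Mul(2506, Add(-488, Mul(-1, -728))))) = Mul(-1, Add(-4, Mul(2506, Add(-488, 728)))) = Mul(-1, Add(-4, Mul(2506, 240))) = Mul(-1, Add(-4, 601440)) = Mul(-1, 601436) = -601436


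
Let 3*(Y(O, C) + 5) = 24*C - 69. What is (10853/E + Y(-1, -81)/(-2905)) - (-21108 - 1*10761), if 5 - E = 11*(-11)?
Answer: 1670946173/52290 ≈ 31955.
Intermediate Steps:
E = 126 (E = 5 - 11*(-11) = 5 - 1*(-121) = 5 + 121 = 126)
Y(O, C) = -28 + 8*C (Y(O, C) = -5 + (24*C - 69)/3 = -5 + (-69 + 24*C)/3 = -5 + (-23 + 8*C) = -28 + 8*C)
(10853/E + Y(-1, -81)/(-2905)) - (-21108 - 1*10761) = (10853/126 + (-28 + 8*(-81))/(-2905)) - (-21108 - 1*10761) = (10853*(1/126) + (-28 - 648)*(-1/2905)) - (-21108 - 10761) = (10853/126 - 676*(-1/2905)) - 1*(-31869) = (10853/126 + 676/2905) + 31869 = 4516163/52290 + 31869 = 1670946173/52290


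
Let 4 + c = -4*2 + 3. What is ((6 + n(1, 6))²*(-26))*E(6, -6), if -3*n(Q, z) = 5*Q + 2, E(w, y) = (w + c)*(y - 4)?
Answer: -31460/3 ≈ -10487.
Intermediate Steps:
c = -9 (c = -4 + (-4*2 + 3) = -4 + (-8 + 3) = -4 - 5 = -9)
E(w, y) = (-9 + w)*(-4 + y) (E(w, y) = (w - 9)*(y - 4) = (-9 + w)*(-4 + y))
n(Q, z) = -⅔ - 5*Q/3 (n(Q, z) = -(5*Q + 2)/3 = -(2 + 5*Q)/3 = -⅔ - 5*Q/3)
((6 + n(1, 6))²*(-26))*E(6, -6) = ((6 + (-⅔ - 5/3*1))²*(-26))*(36 - 9*(-6) - 4*6 + 6*(-6)) = ((6 + (-⅔ - 5/3))²*(-26))*(36 + 54 - 24 - 36) = ((6 - 7/3)²*(-26))*30 = ((11/3)²*(-26))*30 = ((121/9)*(-26))*30 = -3146/9*30 = -31460/3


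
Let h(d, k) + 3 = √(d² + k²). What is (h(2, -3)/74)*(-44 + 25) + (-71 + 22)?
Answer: -3569/74 - 19*√13/74 ≈ -49.155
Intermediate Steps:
h(d, k) = -3 + √(d² + k²)
(h(2, -3)/74)*(-44 + 25) + (-71 + 22) = ((-3 + √(2² + (-3)²))/74)*(-44 + 25) + (-71 + 22) = ((-3 + √(4 + 9))*(1/74))*(-19) - 49 = ((-3 + √13)*(1/74))*(-19) - 49 = (-3/74 + √13/74)*(-19) - 49 = (57/74 - 19*√13/74) - 49 = -3569/74 - 19*√13/74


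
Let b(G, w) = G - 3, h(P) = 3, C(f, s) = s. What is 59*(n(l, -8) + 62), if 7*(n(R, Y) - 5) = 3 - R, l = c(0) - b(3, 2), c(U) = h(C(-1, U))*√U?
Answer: 27848/7 ≈ 3978.3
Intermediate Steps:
b(G, w) = -3 + G
c(U) = 3*√U
l = 0 (l = 3*√0 - (-3 + 3) = 3*0 - 1*0 = 0 + 0 = 0)
n(R, Y) = 38/7 - R/7 (n(R, Y) = 5 + (3 - R)/7 = 5 + (3/7 - R/7) = 38/7 - R/7)
59*(n(l, -8) + 62) = 59*((38/7 - ⅐*0) + 62) = 59*((38/7 + 0) + 62) = 59*(38/7 + 62) = 59*(472/7) = 27848/7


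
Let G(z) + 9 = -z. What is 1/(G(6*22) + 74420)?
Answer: 1/74279 ≈ 1.3463e-5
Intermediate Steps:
G(z) = -9 - z
1/(G(6*22) + 74420) = 1/((-9 - 6*22) + 74420) = 1/((-9 - 1*132) + 74420) = 1/((-9 - 132) + 74420) = 1/(-141 + 74420) = 1/74279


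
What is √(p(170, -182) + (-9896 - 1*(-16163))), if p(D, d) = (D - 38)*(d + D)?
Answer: √4683 ≈ 68.432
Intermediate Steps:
p(D, d) = (-38 + D)*(D + d)
√(p(170, -182) + (-9896 - 1*(-16163))) = √((170² - 38*170 - 38*(-182) + 170*(-182)) + (-9896 - 1*(-16163))) = √((28900 - 6460 + 6916 - 30940) + (-9896 + 16163)) = √(-1584 + 6267) = √4683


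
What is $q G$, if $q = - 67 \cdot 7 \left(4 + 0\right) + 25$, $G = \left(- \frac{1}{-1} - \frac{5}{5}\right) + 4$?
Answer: $-7404$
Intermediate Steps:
$G = 4$ ($G = \left(\left(-1\right) \left(-1\right) - 1\right) + 4 = \left(1 - 1\right) + 4 = 0 + 4 = 4$)
$q = -1851$ ($q = - 67 \cdot 7 \cdot 4 + 25 = \left(-67\right) 28 + 25 = -1876 + 25 = -1851$)
$q G = \left(-1851\right) 4 = -7404$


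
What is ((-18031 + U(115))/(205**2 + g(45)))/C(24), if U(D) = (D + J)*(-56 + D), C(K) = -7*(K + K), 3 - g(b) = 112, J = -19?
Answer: 12367/14083776 ≈ 0.00087810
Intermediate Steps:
g(b) = -109 (g(b) = 3 - 1*112 = 3 - 112 = -109)
C(K) = -14*K
U(D) = (-56 + D)*(-19 + D) (U(D) = (D - 19)*(-56 + D) = (-19 + D)*(-56 + D) = (-56 + D)*(-19 + D))
((-18031 + U(115))/(205**2 + g(45)))/C(24) = ((-18031 + (1064 + 115**2 - 75*115))/(205**2 - 109))/((-14*24)) = ((-18031 + (1064 + 13225 - 8625))/(42025 - 109))/(-336) = ((-18031 + 5664)/41916)*(-1/336) = -12367*1/41916*(-1/336) = -12367/41916*(-1/336) = 12367/14083776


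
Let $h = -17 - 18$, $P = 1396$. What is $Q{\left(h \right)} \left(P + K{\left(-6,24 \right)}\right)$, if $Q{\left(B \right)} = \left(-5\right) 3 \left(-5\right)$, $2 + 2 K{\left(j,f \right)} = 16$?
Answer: $105225$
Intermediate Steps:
$K{\left(j,f \right)} = 7$ ($K{\left(j,f \right)} = -1 + \frac{1}{2} \cdot 16 = -1 + 8 = 7$)
$h = -35$
$Q{\left(B \right)} = 75$ ($Q{\left(B \right)} = \left(-15\right) \left(-5\right) = 75$)
$Q{\left(h \right)} \left(P + K{\left(-6,24 \right)}\right) = 75 \left(1396 + 7\right) = 75 \cdot 1403 = 105225$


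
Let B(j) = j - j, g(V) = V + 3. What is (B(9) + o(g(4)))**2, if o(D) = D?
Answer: 49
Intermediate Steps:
g(V) = 3 + V
B(j) = 0
(B(9) + o(g(4)))**2 = (0 + (3 + 4))**2 = (0 + 7)**2 = 7**2 = 49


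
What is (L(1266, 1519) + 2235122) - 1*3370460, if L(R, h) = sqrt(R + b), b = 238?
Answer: -1135338 + 4*sqrt(94) ≈ -1.1353e+6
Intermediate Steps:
L(R, h) = sqrt(238 + R) (L(R, h) = sqrt(R + 238) = sqrt(238 + R))
(L(1266, 1519) + 2235122) - 1*3370460 = (sqrt(238 + 1266) + 2235122) - 1*3370460 = (sqrt(1504) + 2235122) - 3370460 = (4*sqrt(94) + 2235122) - 3370460 = (2235122 + 4*sqrt(94)) - 3370460 = -1135338 + 4*sqrt(94)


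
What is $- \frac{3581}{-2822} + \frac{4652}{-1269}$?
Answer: $- \frac{8583655}{3581118} \approx -2.3969$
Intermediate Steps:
$- \frac{3581}{-2822} + \frac{4652}{-1269} = \left(-3581\right) \left(- \frac{1}{2822}\right) + 4652 \left(- \frac{1}{1269}\right) = \frac{3581}{2822} - \frac{4652}{1269} = - \frac{8583655}{3581118}$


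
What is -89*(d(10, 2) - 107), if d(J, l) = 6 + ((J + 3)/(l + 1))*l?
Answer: 24653/3 ≈ 8217.7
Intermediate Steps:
d(J, l) = 6 + l*(3 + J)/(1 + l) (d(J, l) = 6 + ((3 + J)/(1 + l))*l = 6 + l*(3 + J)/(1 + l))
-89*(d(10, 2) - 107) = -89*((6 + 9*2 + 10*2)/(1 + 2) - 107) = -89*((6 + 18 + 20)/3 - 107) = -89*((⅓)*44 - 107) = -89*(44/3 - 107) = -89*(-277/3) = 24653/3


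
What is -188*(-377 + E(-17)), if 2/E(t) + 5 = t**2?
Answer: 5032102/71 ≈ 70875.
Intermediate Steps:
E(t) = 2/(-5 + t**2)
-188*(-377 + E(-17)) = -188*(-377 + 2/(-5 + (-17)**2)) = -188*(-377 + 2/(-5 + 289)) = -188*(-377 + 2/284) = -188*(-377 + 2*(1/284)) = -188*(-377 + 1/142) = -188*(-53533/142) = 5032102/71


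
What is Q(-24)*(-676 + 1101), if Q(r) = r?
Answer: -10200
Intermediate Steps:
Q(-24)*(-676 + 1101) = -24*(-676 + 1101) = -24*425 = -10200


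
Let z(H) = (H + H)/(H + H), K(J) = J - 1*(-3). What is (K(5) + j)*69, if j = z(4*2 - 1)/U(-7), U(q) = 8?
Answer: 4485/8 ≈ 560.63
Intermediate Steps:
K(J) = 3 + J (K(J) = J + 3 = 3 + J)
z(H) = 1 (z(H) = (2*H)/((2*H)) = (2*H)*(1/(2*H)) = 1)
j = ⅛ (j = 1/8 = 1*(⅛) = ⅛ ≈ 0.12500)
(K(5) + j)*69 = ((3 + 5) + ⅛)*69 = (8 + ⅛)*69 = (65/8)*69 = 4485/8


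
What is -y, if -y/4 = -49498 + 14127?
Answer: -141484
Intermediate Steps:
y = 141484 (y = -4*(-49498 + 14127) = -4*(-35371) = 141484)
-y = -1*141484 = -141484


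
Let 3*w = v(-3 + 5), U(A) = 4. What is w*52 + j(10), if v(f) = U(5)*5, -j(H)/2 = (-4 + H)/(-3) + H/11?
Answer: 11512/33 ≈ 348.85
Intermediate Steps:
j(H) = -8/3 + 16*H/33 (j(H) = -2*((-4 + H)/(-3) + H/11) = -2*((-4 + H)*(-⅓) + H*(1/11)) = -2*((4/3 - H/3) + H/11) = -2*(4/3 - 8*H/33) = -8/3 + 16*H/33)
v(f) = 20 (v(f) = 4*5 = 20)
w = 20/3 (w = (⅓)*20 = 20/3 ≈ 6.6667)
w*52 + j(10) = (20/3)*52 + (-8/3 + (16/33)*10) = 1040/3 + (-8/3 + 160/33) = 1040/3 + 24/11 = 11512/33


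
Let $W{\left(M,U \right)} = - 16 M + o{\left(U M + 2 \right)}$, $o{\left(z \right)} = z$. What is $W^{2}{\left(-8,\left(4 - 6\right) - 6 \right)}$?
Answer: $37636$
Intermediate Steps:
$W{\left(M,U \right)} = 2 - 16 M + M U$ ($W{\left(M,U \right)} = - 16 M + \left(U M + 2\right) = - 16 M + \left(M U + 2\right) = - 16 M + \left(2 + M U\right) = 2 - 16 M + M U$)
$W^{2}{\left(-8,\left(4 - 6\right) - 6 \right)} = \left(2 - -128 - 8 \left(\left(4 - 6\right) - 6\right)\right)^{2} = \left(2 + 128 - 8 \left(-2 - 6\right)\right)^{2} = \left(2 + 128 - -64\right)^{2} = \left(2 + 128 + 64\right)^{2} = 194^{2} = 37636$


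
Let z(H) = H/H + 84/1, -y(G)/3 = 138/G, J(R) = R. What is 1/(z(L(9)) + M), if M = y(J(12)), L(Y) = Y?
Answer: 2/101 ≈ 0.019802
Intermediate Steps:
y(G) = -414/G
z(H) = 85 (z(H) = 1 + 84*1 = 1 + 84 = 85)
M = -69/2 (M = -414/12 = -414*1/12 = -69/2 ≈ -34.500)
1/(z(L(9)) + M) = 1/(85 - 69/2) = 1/(101/2) = 2/101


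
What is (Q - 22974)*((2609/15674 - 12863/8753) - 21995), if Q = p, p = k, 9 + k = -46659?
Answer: 105081848891808975/68597261 ≈ 1.5319e+9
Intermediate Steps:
k = -46668 (k = -9 - 46659 = -46668)
p = -46668
Q = -46668
(Q - 22974)*((2609/15674 - 12863/8753) - 21995) = (-46668 - 22974)*((2609/15674 - 12863/8753) - 21995) = -69642*((2609*(1/15674) - 12863*1/8753) - 21995) = -69642*((2609/15674 - 12863/8753) - 21995) = -69642*(-178778085/137194522 - 21995) = -69642*(-3017772289475/137194522) = 105081848891808975/68597261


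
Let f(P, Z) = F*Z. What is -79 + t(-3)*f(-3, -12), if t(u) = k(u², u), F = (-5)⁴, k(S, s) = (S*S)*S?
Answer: -5467579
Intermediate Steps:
k(S, s) = S³ (k(S, s) = S²*S = S³)
F = 625
f(P, Z) = 625*Z
t(u) = u⁶ (t(u) = (u²)³ = u⁶)
-79 + t(-3)*f(-3, -12) = -79 + (-3)⁶*(625*(-12)) = -79 + 729*(-7500) = -79 - 5467500 = -5467579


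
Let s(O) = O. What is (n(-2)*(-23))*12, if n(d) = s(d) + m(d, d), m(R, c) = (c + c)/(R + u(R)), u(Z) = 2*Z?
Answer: 368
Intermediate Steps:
m(R, c) = 2*c/(3*R) (m(R, c) = (c + c)/(R + 2*R) = (2*c)/((3*R)) = (2*c)*(1/(3*R)) = 2*c/(3*R))
n(d) = 2/3 + d (n(d) = d + 2*d/(3*d) = d + 2/3 = 2/3 + d)
(n(-2)*(-23))*12 = ((2/3 - 2)*(-23))*12 = -4/3*(-23)*12 = (92/3)*12 = 368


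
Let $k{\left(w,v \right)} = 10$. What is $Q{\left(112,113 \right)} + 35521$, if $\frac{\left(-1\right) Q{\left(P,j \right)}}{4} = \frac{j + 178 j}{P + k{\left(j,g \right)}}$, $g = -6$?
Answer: $\frac{2126327}{61} \approx 34858.0$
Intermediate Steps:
$Q{\left(P,j \right)} = - \frac{716 j}{10 + P}$ ($Q{\left(P,j \right)} = - 4 \frac{j + 178 j}{P + 10} = - 4 \frac{179 j}{10 + P} = - \frac{716 j}{10 + P}$)
$Q{\left(112,113 \right)} + 35521 = \left(-716\right) 113 \frac{1}{10 + 112} + 35521 = \left(-716\right) 113 \cdot \frac{1}{122} + 35521 = - \frac{40454}{61} + 35521 = \frac{2126327}{61}$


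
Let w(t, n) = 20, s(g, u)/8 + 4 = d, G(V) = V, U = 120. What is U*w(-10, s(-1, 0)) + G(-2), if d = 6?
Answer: 2398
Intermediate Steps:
s(g, u) = 16 (s(g, u) = -32 + 8*6 = -32 + 48 = 16)
U*w(-10, s(-1, 0)) + G(-2) = 120*20 - 2 = 2400 - 2 = 2398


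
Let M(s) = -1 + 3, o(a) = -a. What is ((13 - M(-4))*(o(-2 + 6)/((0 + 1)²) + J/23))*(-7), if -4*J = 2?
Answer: 14245/46 ≈ 309.67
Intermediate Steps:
J = -½ (J = -¼*2 = -½ ≈ -0.50000)
M(s) = 2
((13 - M(-4))*(o(-2 + 6)/((0 + 1)²) + J/23))*(-7) = ((13 - 1*2)*((-(-2 + 6))/((0 + 1)²) - ½/23))*(-7) = ((13 - 2)*((-1*4)/(1²) - ½*1/23))*(-7) = (11*(-4/1 - 1/46))*(-7) = (11*(-4*1 - 1/46))*(-7) = (11*(-4 - 1/46))*(-7) = (11*(-185/46))*(-7) = -2035/46*(-7) = 14245/46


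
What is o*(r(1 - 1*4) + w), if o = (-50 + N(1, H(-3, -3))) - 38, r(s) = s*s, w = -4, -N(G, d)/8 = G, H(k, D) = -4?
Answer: -480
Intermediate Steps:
N(G, d) = -8*G
r(s) = s²
o = -96 (o = (-50 - 8*1) - 38 = (-50 - 8) - 38 = -58 - 38 = -96)
o*(r(1 - 1*4) + w) = -96*((1 - 1*4)² - 4) = -96*((1 - 4)² - 4) = -96*((-3)² - 4) = -96*(9 - 4) = -96*5 = -480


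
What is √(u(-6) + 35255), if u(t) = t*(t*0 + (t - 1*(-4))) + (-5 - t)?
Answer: 2*√8817 ≈ 187.80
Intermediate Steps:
u(t) = -5 - t + t*(4 + t) (u(t) = t*(0 + (t + 4)) + (-5 - t) = t*(0 + (4 + t)) + (-5 - t) = t*(4 + t) + (-5 - t) = -5 - t + t*(4 + t))
√(u(-6) + 35255) = √((-5 + (-6)² + 3*(-6)) + 35255) = √((-5 + 36 - 18) + 35255) = √(13 + 35255) = √35268 = 2*√8817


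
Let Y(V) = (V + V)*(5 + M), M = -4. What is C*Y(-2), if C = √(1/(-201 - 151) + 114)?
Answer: -√882794/22 ≈ -42.708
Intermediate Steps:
Y(V) = 2*V (Y(V) = (V + V)*(5 - 4) = (2*V)*1 = 2*V)
C = √882794/88 (C = √(1/(-352) + 114) = √(-1/352 + 114) = √(40127/352) = √882794/88 ≈ 10.677)
C*Y(-2) = (√882794/88)*(2*(-2)) = (√882794/88)*(-4) = -√882794/22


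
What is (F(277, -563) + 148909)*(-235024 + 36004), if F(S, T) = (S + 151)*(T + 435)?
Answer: -18732757500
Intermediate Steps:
F(S, T) = (151 + S)*(435 + T)
(F(277, -563) + 148909)*(-235024 + 36004) = ((65685 + 151*(-563) + 435*277 + 277*(-563)) + 148909)*(-235024 + 36004) = ((65685 - 85013 + 120495 - 155951) + 148909)*(-199020) = (-54784 + 148909)*(-199020) = 94125*(-199020) = -18732757500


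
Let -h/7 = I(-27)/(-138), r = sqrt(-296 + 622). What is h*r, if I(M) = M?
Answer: -63*sqrt(326)/46 ≈ -24.728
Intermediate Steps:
r = sqrt(326) ≈ 18.055
h = -63/46 (h = -(-189)/(-138) = -(-189)*(-1)/138 = -7*9/46 = -63/46 ≈ -1.3696)
h*r = -63*sqrt(326)/46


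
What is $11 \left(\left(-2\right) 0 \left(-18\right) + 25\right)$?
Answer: $275$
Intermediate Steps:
$11 \left(\left(-2\right) 0 \left(-18\right) + 25\right) = 11 \left(0 \left(-18\right) + 25\right) = 11 \left(0 + 25\right) = 11 \cdot 25 = 275$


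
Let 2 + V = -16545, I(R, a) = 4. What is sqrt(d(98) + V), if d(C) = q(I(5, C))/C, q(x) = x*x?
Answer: I*sqrt(810795)/7 ≈ 128.63*I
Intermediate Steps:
V = -16547 (V = -2 - 16545 = -16547)
q(x) = x**2
d(C) = 16/C (d(C) = 4**2/C = 16/C)
sqrt(d(98) + V) = sqrt(16/98 - 16547) = sqrt(16*(1/98) - 16547) = sqrt(8/49 - 16547) = sqrt(-810795/49) = I*sqrt(810795)/7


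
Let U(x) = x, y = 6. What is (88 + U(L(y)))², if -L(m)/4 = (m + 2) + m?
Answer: 1024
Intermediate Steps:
L(m) = -8 - 8*m (L(m) = -4*((m + 2) + m) = -4*((2 + m) + m) = -4*(2 + 2*m) = -8 - 8*m)
(88 + U(L(y)))² = (88 + (-8 - 8*6))² = (88 + (-8 - 48))² = (88 - 56)² = 32² = 1024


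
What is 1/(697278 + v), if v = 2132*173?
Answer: 1/1066114 ≈ 9.3799e-7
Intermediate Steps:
v = 368836
1/(697278 + v) = 1/(697278 + 368836) = 1/1066114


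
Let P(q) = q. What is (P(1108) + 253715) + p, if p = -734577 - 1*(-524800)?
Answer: 45046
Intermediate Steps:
p = -209777 (p = -734577 + 524800 = -209777)
(P(1108) + 253715) + p = (1108 + 253715) - 209777 = 254823 - 209777 = 45046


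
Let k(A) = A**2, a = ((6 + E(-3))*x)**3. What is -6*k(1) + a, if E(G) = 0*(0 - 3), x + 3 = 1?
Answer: -1734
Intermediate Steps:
x = -2 (x = -3 + 1 = -2)
E(G) = 0 (E(G) = 0*(-3) = 0)
a = -1728 (a = ((6 + 0)*(-2))**3 = (6*(-2))**3 = (-12)**3 = -1728)
-6*k(1) + a = -6*1**2 - 1728 = -6*1 - 1728 = -6 - 1728 = -1734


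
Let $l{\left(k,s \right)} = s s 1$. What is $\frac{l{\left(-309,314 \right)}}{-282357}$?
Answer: $- \frac{98596}{282357} \approx -0.34919$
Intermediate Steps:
$l{\left(k,s \right)} = s^{2}$ ($l{\left(k,s \right)} = s^{2} \cdot 1 = s^{2}$)
$\frac{l{\left(-309,314 \right)}}{-282357} = \frac{314^{2}}{-282357} = 98596 \left(- \frac{1}{282357}\right) = - \frac{98596}{282357}$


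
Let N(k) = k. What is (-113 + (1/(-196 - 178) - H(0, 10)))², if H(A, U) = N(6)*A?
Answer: 1786161169/139876 ≈ 12770.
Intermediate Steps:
H(A, U) = 6*A
(-113 + (1/(-196 - 178) - H(0, 10)))² = (-113 + (1/(-196 - 178) - 6*0))² = (-113 + (1/(-374) - 1*0))² = (-113 + (-1/374 + 0))² = (-113 - 1/374)² = (-42263/374)² = 1786161169/139876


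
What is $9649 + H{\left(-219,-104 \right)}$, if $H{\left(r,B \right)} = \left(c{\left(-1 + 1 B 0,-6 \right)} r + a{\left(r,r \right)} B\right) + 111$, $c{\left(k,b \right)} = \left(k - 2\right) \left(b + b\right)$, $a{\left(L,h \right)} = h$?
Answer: $24652$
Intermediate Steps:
$c{\left(k,b \right)} = 2 b \left(-2 + k\right)$ ($c{\left(k,b \right)} = \left(-2 + k\right) 2 b = 2 b \left(-2 + k\right)$)
$H{\left(r,B \right)} = 111 + 36 r + B r$ ($H{\left(r,B \right)} = \left(2 \left(-6\right) \left(-2 + \left(-1 + 1 B 0\right)\right) r + r B\right) + 111 = \left(2 \left(-6\right) \left(-2 + \left(-1 + B 0\right)\right) r + B r\right) + 111 = \left(2 \left(-6\right) \left(-2 + \left(-1 + 0\right)\right) r + B r\right) + 111 = \left(2 \left(-6\right) \left(-2 - 1\right) r + B r\right) + 111 = \left(2 \left(-6\right) \left(-3\right) r + B r\right) + 111 = \left(36 r + B r\right) + 111 = 111 + 36 r + B r$)
$9649 + H{\left(-219,-104 \right)} = 9649 + \left(111 + 36 \left(-219\right) - -22776\right) = 9649 + \left(111 - 7884 + 22776\right) = 9649 + 15003 = 24652$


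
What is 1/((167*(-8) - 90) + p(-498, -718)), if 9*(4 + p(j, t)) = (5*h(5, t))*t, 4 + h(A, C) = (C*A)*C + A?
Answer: -3/3084557420 ≈ -9.7259e-10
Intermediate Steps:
h(A, C) = -4 + A + A*C**2 (h(A, C) = -4 + ((C*A)*C + A) = -4 + ((A*C)*C + A) = -4 + (A*C**2 + A) = -4 + (A + A*C**2) = -4 + A + A*C**2)
p(j, t) = -4 + t*(5 + 25*t**2)/9 (p(j, t) = -4 + ((5*(-4 + 5 + 5*t**2))*t)/9 = -4 + ((5*(1 + 5*t**2))*t)/9 = -4 + ((5 + 25*t**2)*t)/9 = -4 + (t*(5 + 25*t**2))/9 = -4 + t*(5 + 25*t**2)/9)
1/((167*(-8) - 90) + p(-498, -718)) = 1/((167*(-8) - 90) + (-4 + (5/9)*(-718) + (25/9)*(-718)**3)) = 1/((-1336 - 90) + (-4 - 3590/9 + (25/9)*(-370146232))) = 1/(-1426 + (-4 - 3590/9 - 9253655800/9)) = 1/(-1426 - 3084553142/3) = 1/(-3084557420/3) = -3/3084557420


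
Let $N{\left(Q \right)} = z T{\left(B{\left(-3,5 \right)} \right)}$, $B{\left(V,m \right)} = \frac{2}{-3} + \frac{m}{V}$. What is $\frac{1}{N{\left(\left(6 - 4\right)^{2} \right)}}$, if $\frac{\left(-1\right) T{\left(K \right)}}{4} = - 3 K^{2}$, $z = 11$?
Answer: $\frac{3}{2156} \approx 0.0013915$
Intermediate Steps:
$B{\left(V,m \right)} = - \frac{2}{3} + \frac{m}{V}$ ($B{\left(V,m \right)} = 2 \left(- \frac{1}{3}\right) + \frac{m}{V} = - \frac{2}{3} + \frac{m}{V}$)
$T{\left(K \right)} = 12 K^{2}$ ($T{\left(K \right)} = - 4 \left(- 3 K^{2}\right) = 12 K^{2}$)
$N{\left(Q \right)} = \frac{2156}{3}$ ($N{\left(Q \right)} = 11 \cdot 12 \left(- \frac{2}{3} + \frac{5}{-3}\right)^{2} = 11 \cdot 12 \left(- \frac{2}{3} + 5 \left(- \frac{1}{3}\right)\right)^{2} = 11 \cdot 12 \left(- \frac{2}{3} - \frac{5}{3}\right)^{2} = 11 \cdot 12 \left(- \frac{7}{3}\right)^{2} = 11 \cdot 12 \cdot \frac{49}{9} = 11 \cdot \frac{196}{3} = \frac{2156}{3}$)
$\frac{1}{N{\left(\left(6 - 4\right)^{2} \right)}} = \frac{1}{\frac{2156}{3}} = \frac{3}{2156}$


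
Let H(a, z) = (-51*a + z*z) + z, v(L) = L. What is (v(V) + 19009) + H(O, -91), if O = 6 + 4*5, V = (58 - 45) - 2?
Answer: 25884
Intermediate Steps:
V = 11 (V = 13 - 2 = 11)
O = 26 (O = 6 + 20 = 26)
H(a, z) = z + z**2 - 51*a (H(a, z) = (-51*a + z**2) + z = (z**2 - 51*a) + z = z + z**2 - 51*a)
(v(V) + 19009) + H(O, -91) = (11 + 19009) + (-91 + (-91)**2 - 51*26) = 19020 + (-91 + 8281 - 1326) = 19020 + 6864 = 25884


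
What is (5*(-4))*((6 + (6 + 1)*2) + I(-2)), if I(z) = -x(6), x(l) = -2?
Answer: -440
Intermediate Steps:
I(z) = 2 (I(z) = -1*(-2) = 2)
(5*(-4))*((6 + (6 + 1)*2) + I(-2)) = (5*(-4))*((6 + (6 + 1)*2) + 2) = -20*((6 + 7*2) + 2) = -20*((6 + 14) + 2) = -20*(20 + 2) = -20*22 = -440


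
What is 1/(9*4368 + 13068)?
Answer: 1/52380 ≈ 1.9091e-5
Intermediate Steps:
1/(9*4368 + 13068) = 1/(39312 + 13068) = 1/52380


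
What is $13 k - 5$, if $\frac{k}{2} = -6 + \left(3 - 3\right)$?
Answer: $-161$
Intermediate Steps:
$k = -12$ ($k = 2 \left(-6 + \left(3 - 3\right)\right) = 2 \left(-6 + 0\right) = 2 \left(-6\right) = -12$)
$13 k - 5 = 13 \left(-12\right) - 5 = -156 - 5 = -161$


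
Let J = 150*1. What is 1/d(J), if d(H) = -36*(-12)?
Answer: 1/432 ≈ 0.0023148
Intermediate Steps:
J = 150
d(H) = 432
1/d(J) = 1/432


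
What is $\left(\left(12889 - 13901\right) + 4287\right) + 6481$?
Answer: $9756$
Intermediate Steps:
$\left(\left(12889 - 13901\right) + 4287\right) + 6481 = \left(-1012 + 4287\right) + 6481 = 3275 + 6481 = 9756$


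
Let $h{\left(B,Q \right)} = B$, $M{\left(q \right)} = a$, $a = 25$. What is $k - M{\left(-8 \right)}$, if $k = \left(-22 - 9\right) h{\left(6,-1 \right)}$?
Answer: $-211$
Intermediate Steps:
$M{\left(q \right)} = 25$
$k = -186$ ($k = \left(-22 - 9\right) 6 = \left(-31\right) 6 = -186$)
$k - M{\left(-8 \right)} = -186 - 25 = -211$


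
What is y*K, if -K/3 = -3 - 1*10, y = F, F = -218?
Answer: -8502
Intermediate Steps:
y = -218
K = 39 (K = -3*(-3 - 1*10) = -3*(-3 - 10) = -3*(-13) = 39)
y*K = -218*39 = -8502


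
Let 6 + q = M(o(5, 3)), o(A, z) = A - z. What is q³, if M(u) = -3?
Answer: -729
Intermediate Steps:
q = -9 (q = -6 - 3 = -9)
q³ = (-9)³ = -729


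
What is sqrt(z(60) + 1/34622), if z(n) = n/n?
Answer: 3*sqrt(133190834)/34622 ≈ 1.0000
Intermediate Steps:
z(n) = 1
sqrt(z(60) + 1/34622) = sqrt(1 + 1/34622) = sqrt(34623/34622) = 3*sqrt(133190834)/34622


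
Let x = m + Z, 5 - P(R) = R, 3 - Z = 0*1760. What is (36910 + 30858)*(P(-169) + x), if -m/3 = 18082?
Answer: -3664147992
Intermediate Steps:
Z = 3 (Z = 3 - 0*1760 = 3 - 1*0 = 3 + 0 = 3)
P(R) = 5 - R
m = -54246 (m = -3*18082 = -54246)
x = -54243 (x = -54246 + 3 = -54243)
(36910 + 30858)*(P(-169) + x) = (36910 + 30858)*((5 - 1*(-169)) - 54243) = 67768*((5 + 169) - 54243) = 67768*(174 - 54243) = 67768*(-54069) = -3664147992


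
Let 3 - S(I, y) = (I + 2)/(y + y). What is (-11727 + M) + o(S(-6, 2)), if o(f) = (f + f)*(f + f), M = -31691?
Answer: -43354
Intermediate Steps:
S(I, y) = 3 - (2 + I)/(2*y) (S(I, y) = 3 - (I + 2)/(y + y) = 3 - (2 + I)/(2*y))
o(f) = 4*f² (o(f) = (2*f)*(2*f) = 4*f²)
(-11727 + M) + o(S(-6, 2)) = (-11727 - 31691) + 4*((½)*(-2 - 1*(-6) + 6*2)/2)² = -43418 + 4*((½)*(½)*(-2 + 6 + 12))² = -43418 + 4*((½)*(½)*16)² = -43418 + 4*4² = -43418 + 4*16 = -43418 + 64 = -43354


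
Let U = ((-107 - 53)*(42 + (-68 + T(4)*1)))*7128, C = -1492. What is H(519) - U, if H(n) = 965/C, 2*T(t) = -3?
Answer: -46793895365/1492 ≈ -3.1363e+7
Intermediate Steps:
T(t) = -3/2 (T(t) = (1/2)*(-3) = -3/2)
H(n) = -965/1492 (H(n) = 965/(-1492) = 965*(-1/1492) = -965/1492)
U = 31363200 (U = ((-107 - 53)*(42 + (-68 - 3/2*1)))*7128 = -160*(42 + (-68 - 3/2))*7128 = -160*(42 - 139/2)*7128 = -160*(-55/2)*7128 = 4400*7128 = 31363200)
H(519) - U = -965/1492 - 1*31363200 = -965/1492 - 31363200 = -46793895365/1492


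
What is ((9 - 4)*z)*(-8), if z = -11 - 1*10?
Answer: 840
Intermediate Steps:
z = -21 (z = -11 - 10 = -21)
((9 - 4)*z)*(-8) = ((9 - 4)*(-21))*(-8) = (5*(-21))*(-8) = -105*(-8) = 840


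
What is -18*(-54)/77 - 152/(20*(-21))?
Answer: 14998/1155 ≈ 12.985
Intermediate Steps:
-18*(-54)/77 - 152/(20*(-21)) = 972*(1/77) - 152/(-420) = 972/77 - 152*(-1/420) = 972/77 + 38/105 = 14998/1155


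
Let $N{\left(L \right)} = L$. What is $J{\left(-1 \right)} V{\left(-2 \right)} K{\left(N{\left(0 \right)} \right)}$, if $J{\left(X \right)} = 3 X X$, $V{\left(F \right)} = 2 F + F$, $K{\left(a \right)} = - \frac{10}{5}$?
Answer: $36$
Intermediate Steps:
$K{\left(a \right)} = -2$ ($K{\left(a \right)} = \left(-10\right) \frac{1}{5} = -2$)
$V{\left(F \right)} = 3 F$
$J{\left(X \right)} = 3 X^{2}$
$J{\left(-1 \right)} V{\left(-2 \right)} K{\left(N{\left(0 \right)} \right)} = 3 \left(-1\right)^{2} \cdot 3 \left(-2\right) \left(-2\right) = 3 \cdot 1 \left(-6\right) \left(-2\right) = 3 \left(-6\right) \left(-2\right) = \left(-18\right) \left(-2\right) = 36$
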